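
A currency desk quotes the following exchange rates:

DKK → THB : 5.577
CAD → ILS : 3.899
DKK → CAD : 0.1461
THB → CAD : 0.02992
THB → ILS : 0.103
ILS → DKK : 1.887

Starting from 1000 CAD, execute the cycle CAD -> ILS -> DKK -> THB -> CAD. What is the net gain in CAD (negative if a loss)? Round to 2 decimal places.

227.69

1000 CAD × 3.899 = 3899 ILS
3899 ILS × 1.887 = 7357.413 DKK
7357.413 DKK × 5.577 = 41032.292301 THB
41032.292301 THB × 0.02992 = 1227.68618564592 CAD
Net change: 1227.68618564592 − 1000 = 227.68618564592 CAD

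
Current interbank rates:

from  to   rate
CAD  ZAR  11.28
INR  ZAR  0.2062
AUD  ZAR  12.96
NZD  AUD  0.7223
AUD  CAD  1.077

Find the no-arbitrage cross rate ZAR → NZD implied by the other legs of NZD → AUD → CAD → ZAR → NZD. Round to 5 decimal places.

0.11396

Known legs of the cycle: 0.7223 × 1.077 × 11.28 = 8.774904888
For no arbitrage the full-cycle product must be 1, so the missing rate is 1 / 8.774904888 ≈ 0.1139613.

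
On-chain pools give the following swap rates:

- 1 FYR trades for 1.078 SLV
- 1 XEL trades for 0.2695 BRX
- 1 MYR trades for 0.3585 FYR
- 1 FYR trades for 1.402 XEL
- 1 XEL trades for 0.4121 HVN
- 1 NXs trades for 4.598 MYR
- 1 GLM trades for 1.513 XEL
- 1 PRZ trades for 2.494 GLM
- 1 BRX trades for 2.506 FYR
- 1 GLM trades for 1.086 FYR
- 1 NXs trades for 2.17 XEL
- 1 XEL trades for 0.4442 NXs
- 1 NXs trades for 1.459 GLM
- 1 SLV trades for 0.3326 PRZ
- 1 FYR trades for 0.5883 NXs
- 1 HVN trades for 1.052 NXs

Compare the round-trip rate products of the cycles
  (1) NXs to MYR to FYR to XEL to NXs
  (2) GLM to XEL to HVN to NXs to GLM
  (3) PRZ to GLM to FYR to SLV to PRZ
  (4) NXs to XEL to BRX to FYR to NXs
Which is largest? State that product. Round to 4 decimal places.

1.0266

(1) 4.598 × 0.3585 × 1.402 × 0.4442 = 1.02656
(2) 1.513 × 0.4121 × 1.052 × 1.459 = 0.95700
(3) 2.494 × 1.086 × 1.078 × 0.3326 = 0.97111
(4) 2.17 × 0.2695 × 2.506 × 0.5883 = 0.86218
Highest is cycle (1) at 1.0266 (>1, arbitrage).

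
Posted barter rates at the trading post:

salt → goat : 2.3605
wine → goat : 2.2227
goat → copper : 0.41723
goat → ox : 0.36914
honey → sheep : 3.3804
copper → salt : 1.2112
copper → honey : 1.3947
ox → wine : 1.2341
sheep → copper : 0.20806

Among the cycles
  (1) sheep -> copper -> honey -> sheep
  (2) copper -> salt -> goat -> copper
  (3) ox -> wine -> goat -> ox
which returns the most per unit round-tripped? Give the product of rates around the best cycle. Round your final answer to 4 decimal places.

1.1929

(1) 0.20806 × 1.3947 × 3.3804 = 0.98093
(2) 1.2112 × 2.3605 × 0.41723 = 1.19288
(3) 1.2341 × 2.2227 × 0.36914 = 1.01256
Highest is cycle (2) at 1.1929 (>1, arbitrage).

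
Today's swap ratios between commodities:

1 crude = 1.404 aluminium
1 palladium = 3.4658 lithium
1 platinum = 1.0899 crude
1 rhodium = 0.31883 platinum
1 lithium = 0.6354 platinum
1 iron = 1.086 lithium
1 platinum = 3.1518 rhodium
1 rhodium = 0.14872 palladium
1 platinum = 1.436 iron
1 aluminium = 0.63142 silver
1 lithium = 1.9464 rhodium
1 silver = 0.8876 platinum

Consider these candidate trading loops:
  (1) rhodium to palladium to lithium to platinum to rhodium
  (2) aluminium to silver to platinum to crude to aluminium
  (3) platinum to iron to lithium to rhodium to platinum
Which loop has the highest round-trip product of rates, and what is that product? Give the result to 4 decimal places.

1.0322

(1) 0.14872 × 3.4658 × 0.6354 × 3.1518 = 1.03224
(2) 0.63142 × 0.8876 × 1.0899 × 1.404 = 0.85761
(3) 1.436 × 1.086 × 1.9464 × 0.31883 = 0.96778
Highest is cycle (1) at 1.0322 (>1, arbitrage).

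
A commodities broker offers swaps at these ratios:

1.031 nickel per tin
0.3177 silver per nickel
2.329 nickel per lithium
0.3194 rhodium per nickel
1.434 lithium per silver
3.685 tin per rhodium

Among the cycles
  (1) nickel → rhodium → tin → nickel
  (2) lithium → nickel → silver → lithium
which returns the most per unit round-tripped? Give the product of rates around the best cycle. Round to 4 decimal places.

(1) 0.3194 × 3.685 × 1.031 = 1.21348
(2) 2.329 × 0.3177 × 1.434 = 1.06105
Highest is cycle (1) at 1.2135 (>1, arbitrage).

1.2135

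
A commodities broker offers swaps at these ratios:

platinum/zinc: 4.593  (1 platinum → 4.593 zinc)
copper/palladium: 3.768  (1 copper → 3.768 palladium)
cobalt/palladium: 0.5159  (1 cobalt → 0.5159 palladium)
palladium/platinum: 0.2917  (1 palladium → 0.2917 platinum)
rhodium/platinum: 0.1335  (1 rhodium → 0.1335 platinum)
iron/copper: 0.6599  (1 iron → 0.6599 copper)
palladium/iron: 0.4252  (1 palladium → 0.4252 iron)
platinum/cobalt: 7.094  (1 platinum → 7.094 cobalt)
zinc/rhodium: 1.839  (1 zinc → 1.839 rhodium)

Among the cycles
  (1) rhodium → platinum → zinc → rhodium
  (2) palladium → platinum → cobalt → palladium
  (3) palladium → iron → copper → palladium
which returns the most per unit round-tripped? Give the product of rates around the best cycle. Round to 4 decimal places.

(1) 0.1335 × 4.593 × 1.839 = 1.12761
(2) 0.2917 × 7.094 × 0.5159 = 1.06756
(3) 0.4252 × 0.6599 × 3.768 = 1.05726
Highest is cycle (1) at 1.1276 (>1, arbitrage).

1.1276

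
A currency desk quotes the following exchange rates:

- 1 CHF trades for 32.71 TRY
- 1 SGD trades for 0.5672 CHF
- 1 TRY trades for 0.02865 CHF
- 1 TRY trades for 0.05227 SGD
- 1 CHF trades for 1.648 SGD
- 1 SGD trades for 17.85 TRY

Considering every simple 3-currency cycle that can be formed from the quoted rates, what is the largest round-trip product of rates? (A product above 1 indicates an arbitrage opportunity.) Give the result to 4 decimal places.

TRY→SGD→CHF→TRY: 0.05227 × 0.5672 × 32.71 = 0.96977
TRY→CHF→SGD→TRY: 0.02865 × 1.648 × 17.85 = 0.84279
Maximum is TRY→SGD→CHF→TRY at 0.9698; no arbitrage — every cycle loses value.

0.9698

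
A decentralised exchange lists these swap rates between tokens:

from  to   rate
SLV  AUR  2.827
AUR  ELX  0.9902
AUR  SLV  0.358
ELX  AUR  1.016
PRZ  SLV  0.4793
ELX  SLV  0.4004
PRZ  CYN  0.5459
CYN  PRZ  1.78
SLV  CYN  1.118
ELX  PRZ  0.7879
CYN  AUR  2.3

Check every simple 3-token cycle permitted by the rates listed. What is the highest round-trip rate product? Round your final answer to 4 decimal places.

ELX→SLV→AUR→ELX: 0.4004 × 2.827 × 0.9902 = 1.12084
CYN→PRZ→SLV→CYN: 1.78 × 0.4793 × 1.118 = 0.95383
AUR→SLV→CYN→AUR: 0.358 × 1.118 × 2.3 = 0.92056
Maximum is ELX→SLV→AUR→ELX at 1.1208; arbitrage exists.

1.1208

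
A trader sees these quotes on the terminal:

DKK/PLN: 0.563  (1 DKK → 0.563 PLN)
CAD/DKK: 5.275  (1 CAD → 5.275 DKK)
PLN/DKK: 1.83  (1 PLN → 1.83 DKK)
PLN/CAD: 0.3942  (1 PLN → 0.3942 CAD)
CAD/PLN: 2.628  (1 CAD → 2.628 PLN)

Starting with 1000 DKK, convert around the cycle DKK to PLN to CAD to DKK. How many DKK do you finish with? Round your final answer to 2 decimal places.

1000 DKK × 0.563 = 563 PLN
563 PLN × 0.3942 = 221.9346 CAD
221.9346 CAD × 5.275 = 1170.705015 DKK

1170.71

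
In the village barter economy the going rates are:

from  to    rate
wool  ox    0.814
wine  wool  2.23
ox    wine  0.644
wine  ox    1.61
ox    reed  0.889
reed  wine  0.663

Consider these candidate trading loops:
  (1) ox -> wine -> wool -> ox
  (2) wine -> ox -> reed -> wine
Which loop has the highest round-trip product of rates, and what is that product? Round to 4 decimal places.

(1) 0.644 × 2.23 × 0.814 = 1.16900
(2) 1.61 × 0.889 × 0.663 = 0.94895
Highest is cycle (1) at 1.1690 (>1, arbitrage).

1.1690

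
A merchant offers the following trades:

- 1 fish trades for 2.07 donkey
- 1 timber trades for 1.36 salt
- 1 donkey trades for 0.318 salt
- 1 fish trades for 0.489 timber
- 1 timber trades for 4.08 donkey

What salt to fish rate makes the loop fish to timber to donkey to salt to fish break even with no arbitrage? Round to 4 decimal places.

Known legs of the cycle: 0.489 × 4.08 × 0.318 = 0.63444816
For no arbitrage the full-cycle product must be 1, so the missing rate is 1 / 0.63444816 ≈ 1.576173.

1.5762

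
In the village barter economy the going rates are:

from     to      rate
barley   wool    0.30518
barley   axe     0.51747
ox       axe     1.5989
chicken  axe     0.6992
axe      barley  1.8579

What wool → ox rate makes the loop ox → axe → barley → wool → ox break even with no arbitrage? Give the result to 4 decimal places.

1.1031

Known legs of the cycle: 1.5989 × 1.8579 × 0.30518 = 0.9065665818858
For no arbitrage the full-cycle product must be 1, so the missing rate is 1 / 0.9065665818858 ≈ 1.103063.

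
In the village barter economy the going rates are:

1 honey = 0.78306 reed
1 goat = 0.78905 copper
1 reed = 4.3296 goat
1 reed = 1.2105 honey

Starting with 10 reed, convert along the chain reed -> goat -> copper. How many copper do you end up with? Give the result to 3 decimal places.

10 reed × 4.3296 = 43.296 goat
43.296 goat × 0.78905 = 34.1627088 copper

34.163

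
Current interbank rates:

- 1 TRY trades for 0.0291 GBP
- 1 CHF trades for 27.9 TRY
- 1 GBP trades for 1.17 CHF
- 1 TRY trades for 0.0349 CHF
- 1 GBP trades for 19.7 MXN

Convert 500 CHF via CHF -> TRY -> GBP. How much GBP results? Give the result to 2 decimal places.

500 CHF × 27.9 = 13950 TRY
13950 TRY × 0.0291 = 405.945 GBP

405.95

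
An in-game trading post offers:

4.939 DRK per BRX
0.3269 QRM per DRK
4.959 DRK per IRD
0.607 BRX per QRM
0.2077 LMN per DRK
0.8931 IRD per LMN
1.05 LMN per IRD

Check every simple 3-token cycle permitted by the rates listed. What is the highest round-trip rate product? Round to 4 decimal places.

DRK→QRM→BRX→DRK: 0.3269 × 0.607 × 4.939 = 0.98004
DRK→LMN→IRD→DRK: 0.2077 × 0.8931 × 4.959 = 0.91988
Maximum is DRK→QRM→BRX→DRK at 0.9800; no arbitrage — every cycle loses value.

0.9800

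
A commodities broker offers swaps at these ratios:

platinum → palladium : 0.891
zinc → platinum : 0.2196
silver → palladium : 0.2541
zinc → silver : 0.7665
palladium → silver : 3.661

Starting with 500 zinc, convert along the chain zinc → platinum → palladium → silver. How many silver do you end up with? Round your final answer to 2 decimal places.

500 zinc × 0.2196 = 109.8 platinum
109.8 platinum × 0.891 = 97.8318 palladium
97.8318 palladium × 3.661 = 358.1622198 silver

358.16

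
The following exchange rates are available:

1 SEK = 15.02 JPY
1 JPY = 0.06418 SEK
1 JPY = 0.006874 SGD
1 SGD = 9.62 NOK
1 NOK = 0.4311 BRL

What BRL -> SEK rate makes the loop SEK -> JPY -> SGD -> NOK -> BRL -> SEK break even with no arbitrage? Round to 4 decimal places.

Known legs of the cycle: 15.02 × 0.006874 × 9.62 × 0.4311 = 0.42818609060136
For no arbitrage the full-cycle product must be 1, so the missing rate is 1 / 0.42818609060136 ≈ 2.335433.

2.3354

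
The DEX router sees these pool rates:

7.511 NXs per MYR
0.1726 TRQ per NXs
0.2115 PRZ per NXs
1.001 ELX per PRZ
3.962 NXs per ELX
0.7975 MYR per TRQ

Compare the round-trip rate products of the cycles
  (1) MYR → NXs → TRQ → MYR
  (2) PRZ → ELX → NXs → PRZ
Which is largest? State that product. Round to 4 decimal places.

1.0339

(1) 7.511 × 0.1726 × 0.7975 = 1.03388
(2) 1.001 × 3.962 × 0.2115 = 0.83880
Highest is cycle (1) at 1.0339 (>1, arbitrage).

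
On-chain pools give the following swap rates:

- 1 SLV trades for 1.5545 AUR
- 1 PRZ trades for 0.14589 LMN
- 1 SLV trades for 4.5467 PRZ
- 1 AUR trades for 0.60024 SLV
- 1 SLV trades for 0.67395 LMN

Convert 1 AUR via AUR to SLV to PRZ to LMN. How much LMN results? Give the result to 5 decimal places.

0.39815

1 AUR × 0.60024 = 0.60024 SLV
0.60024 SLV × 4.5467 = 2.729111208 PRZ
2.729111208 PRZ × 0.14589 = 0.39815003413512 LMN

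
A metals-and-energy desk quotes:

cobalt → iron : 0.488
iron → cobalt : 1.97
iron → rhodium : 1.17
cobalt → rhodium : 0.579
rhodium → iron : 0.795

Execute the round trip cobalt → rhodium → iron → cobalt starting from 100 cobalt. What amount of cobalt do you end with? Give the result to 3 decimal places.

100 cobalt × 0.579 = 57.9 rhodium
57.9 rhodium × 0.795 = 46.0305 iron
46.0305 iron × 1.97 = 90.680085 cobalt

90.680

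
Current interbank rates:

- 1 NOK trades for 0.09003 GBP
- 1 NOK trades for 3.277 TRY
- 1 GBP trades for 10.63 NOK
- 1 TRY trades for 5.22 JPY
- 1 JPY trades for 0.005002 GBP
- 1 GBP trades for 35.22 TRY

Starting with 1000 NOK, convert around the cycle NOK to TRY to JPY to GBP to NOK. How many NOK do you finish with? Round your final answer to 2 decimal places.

1000 NOK × 3.277 = 3277 TRY
3277 TRY × 5.22 = 17105.94 JPY
17105.94 JPY × 0.005002 = 85.56391188 GBP
85.56391188 GBP × 10.63 = 909.5443832844 NOK

909.54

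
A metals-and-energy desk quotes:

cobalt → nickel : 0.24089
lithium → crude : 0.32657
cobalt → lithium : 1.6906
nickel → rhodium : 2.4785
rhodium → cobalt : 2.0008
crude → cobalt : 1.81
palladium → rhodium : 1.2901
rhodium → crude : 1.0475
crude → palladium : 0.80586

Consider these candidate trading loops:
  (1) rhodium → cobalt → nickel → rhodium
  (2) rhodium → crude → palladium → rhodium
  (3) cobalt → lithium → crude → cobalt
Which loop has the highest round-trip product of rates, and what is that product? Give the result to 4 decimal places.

(1) 2.0008 × 0.24089 × 2.4785 = 1.19457
(2) 1.0475 × 0.80586 × 1.2901 = 1.08902
(3) 1.6906 × 0.32657 × 1.81 = 0.99930
Highest is cycle (1) at 1.1946 (>1, arbitrage).

1.1946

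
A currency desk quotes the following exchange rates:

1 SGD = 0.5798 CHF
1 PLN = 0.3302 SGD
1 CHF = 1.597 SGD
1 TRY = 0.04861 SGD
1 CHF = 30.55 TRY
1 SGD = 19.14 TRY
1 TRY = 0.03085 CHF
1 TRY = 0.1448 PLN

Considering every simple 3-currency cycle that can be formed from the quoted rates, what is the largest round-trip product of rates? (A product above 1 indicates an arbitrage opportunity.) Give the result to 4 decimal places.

SGD→TRY→CHF→SGD: 19.14 × 0.03085 × 1.597 = 0.94298
SGD→TRY→PLN→SGD: 19.14 × 0.1448 × 0.3302 = 0.91514
SGD→CHF→TRY→SGD: 0.5798 × 30.55 × 0.04861 = 0.86102
Maximum is SGD→TRY→CHF→SGD at 0.9430; no arbitrage — every cycle loses value.

0.9430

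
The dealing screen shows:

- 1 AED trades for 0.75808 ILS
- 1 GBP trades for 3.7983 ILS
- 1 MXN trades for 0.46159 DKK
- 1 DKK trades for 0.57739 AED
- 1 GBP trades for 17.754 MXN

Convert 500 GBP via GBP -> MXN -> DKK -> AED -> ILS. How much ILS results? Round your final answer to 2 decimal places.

500 GBP × 17.754 = 8877 MXN
8877 MXN × 0.46159 = 4097.53443 DKK
4097.53443 DKK × 0.57739 = 2365.8754045377 AED
2365.8754045377 AED × 0.75808 = 1793.522826671939616 ILS

1793.52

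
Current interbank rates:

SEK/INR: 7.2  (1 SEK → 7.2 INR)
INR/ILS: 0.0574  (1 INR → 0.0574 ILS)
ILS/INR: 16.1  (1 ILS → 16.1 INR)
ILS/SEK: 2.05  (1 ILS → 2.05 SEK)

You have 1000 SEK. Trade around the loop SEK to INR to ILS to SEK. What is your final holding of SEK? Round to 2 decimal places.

1000 SEK × 7.2 = 7200 INR
7200 INR × 0.0574 = 413.28 ILS
413.28 ILS × 2.05 = 847.224 SEK

847.22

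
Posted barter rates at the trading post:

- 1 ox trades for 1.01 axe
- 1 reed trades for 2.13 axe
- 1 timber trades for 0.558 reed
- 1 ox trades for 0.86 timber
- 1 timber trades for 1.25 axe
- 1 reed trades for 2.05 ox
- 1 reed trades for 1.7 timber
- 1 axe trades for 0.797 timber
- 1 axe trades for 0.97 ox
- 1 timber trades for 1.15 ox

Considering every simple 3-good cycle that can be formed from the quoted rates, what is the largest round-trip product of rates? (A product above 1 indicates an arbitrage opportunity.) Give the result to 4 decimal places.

1.0428

ox→timber→axe→ox: 0.86 × 1.25 × 0.97 = 1.04275
ox→timber→reed→ox: 0.86 × 0.558 × 2.05 = 0.98375
axe→timber→reed→axe: 0.797 × 0.558 × 2.13 = 0.94727
ox→axe→timber→ox: 1.01 × 0.797 × 1.15 = 0.92572
Maximum is ox→timber→axe→ox at 1.0428; arbitrage exists.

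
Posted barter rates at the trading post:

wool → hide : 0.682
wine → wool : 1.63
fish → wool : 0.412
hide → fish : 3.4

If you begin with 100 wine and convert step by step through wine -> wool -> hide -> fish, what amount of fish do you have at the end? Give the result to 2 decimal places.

377.96

100 wine × 1.63 = 163 wool
163 wool × 0.682 = 111.166 hide
111.166 hide × 3.4 = 377.9644 fish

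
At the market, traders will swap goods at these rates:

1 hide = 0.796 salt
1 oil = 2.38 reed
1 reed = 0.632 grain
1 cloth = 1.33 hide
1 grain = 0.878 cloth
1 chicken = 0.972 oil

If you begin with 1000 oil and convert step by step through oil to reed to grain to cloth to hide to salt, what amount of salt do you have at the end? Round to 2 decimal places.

1000 oil × 2.38 = 2380 reed
2380 reed × 0.632 = 1504.16 grain
1504.16 grain × 0.878 = 1320.65248 cloth
1320.65248 cloth × 1.33 = 1756.4677984 hide
1756.4677984 hide × 0.796 = 1398.1483675264 salt

1398.15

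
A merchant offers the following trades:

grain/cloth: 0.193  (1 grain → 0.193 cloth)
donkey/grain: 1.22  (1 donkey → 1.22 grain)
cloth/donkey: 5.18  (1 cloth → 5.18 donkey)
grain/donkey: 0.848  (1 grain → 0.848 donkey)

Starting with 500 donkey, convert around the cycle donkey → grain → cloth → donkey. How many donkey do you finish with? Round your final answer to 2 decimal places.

609.84

500 donkey × 1.22 = 610 grain
610 grain × 0.193 = 117.73 cloth
117.73 cloth × 5.18 = 609.8414 donkey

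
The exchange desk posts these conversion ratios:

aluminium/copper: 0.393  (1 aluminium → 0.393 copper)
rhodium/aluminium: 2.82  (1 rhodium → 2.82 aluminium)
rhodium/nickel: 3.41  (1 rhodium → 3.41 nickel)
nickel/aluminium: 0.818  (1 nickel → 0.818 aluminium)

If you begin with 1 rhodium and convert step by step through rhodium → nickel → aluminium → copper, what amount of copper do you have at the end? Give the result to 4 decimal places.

1.0962

1 rhodium × 3.41 = 3.41 nickel
3.41 nickel × 0.818 = 2.78938 aluminium
2.78938 aluminium × 0.393 = 1.09622634 copper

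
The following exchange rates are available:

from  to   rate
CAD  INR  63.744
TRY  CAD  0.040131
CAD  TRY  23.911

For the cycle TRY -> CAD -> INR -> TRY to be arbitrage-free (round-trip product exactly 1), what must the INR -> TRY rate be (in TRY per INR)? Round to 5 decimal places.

Known legs of the cycle: 0.040131 × 63.744 = 2.558110464
For no arbitrage the full-cycle product must be 1, so the missing rate is 1 / 2.558110464 ≈ 0.3909135.

0.39091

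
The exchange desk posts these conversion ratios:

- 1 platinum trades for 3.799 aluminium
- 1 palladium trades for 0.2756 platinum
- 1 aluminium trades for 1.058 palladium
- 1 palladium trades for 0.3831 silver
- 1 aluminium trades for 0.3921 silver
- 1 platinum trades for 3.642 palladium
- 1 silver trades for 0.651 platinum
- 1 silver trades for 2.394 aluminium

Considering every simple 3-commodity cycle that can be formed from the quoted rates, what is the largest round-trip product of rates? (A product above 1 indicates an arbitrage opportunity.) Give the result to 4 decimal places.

1.1077

aluminium→palladium→platinum→aluminium: 1.058 × 0.2756 × 3.799 = 1.10773
aluminium→palladium→silver→aluminium: 1.058 × 0.3831 × 2.394 = 0.97034
aluminium→silver→platinum→aluminium: 0.3921 × 0.651 × 3.799 = 0.96972
palladium→silver→platinum→palladium: 0.3831 × 0.651 × 3.642 = 0.90831
Maximum is aluminium→palladium→platinum→aluminium at 1.1077; arbitrage exists.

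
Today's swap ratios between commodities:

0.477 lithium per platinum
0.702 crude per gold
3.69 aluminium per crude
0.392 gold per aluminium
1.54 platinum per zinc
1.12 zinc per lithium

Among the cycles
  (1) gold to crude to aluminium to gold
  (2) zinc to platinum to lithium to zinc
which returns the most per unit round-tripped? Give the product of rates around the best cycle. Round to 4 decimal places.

1.0154

(1) 0.702 × 3.69 × 0.392 = 1.01543
(2) 1.54 × 0.477 × 1.12 = 0.82273
Highest is cycle (1) at 1.0154 (>1, arbitrage).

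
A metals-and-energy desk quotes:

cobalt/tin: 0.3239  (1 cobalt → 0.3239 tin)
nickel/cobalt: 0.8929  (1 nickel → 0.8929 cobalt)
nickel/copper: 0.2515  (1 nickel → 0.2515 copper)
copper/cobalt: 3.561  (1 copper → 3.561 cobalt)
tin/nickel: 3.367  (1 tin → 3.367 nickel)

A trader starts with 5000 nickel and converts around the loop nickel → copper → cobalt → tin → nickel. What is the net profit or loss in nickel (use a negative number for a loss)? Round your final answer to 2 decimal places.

5000 nickel × 0.2515 = 1257.5 copper
1257.5 copper × 3.561 = 4477.9575 cobalt
4477.9575 cobalt × 0.3239 = 1450.41043425 tin
1450.41043425 tin × 3.367 = 4883.53193211975 nickel
Net change: 4883.53193211975 − 5000 = -116.46806788025 nickel

-116.47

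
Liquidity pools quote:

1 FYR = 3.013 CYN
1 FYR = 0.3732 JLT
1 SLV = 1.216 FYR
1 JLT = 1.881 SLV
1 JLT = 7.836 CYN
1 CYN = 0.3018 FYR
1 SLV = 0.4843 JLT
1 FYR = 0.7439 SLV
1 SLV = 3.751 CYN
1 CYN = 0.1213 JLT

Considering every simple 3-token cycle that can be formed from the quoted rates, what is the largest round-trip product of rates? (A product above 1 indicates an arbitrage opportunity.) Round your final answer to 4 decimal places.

JLT→CYN→FYR→JLT: 7.836 × 0.3018 × 0.3732 = 0.88258
JLT→SLV→CYN→JLT: 1.881 × 3.751 × 0.1213 = 0.85585
JLT→SLV→FYR→JLT: 1.881 × 1.216 × 0.3732 = 0.85362
FYR→SLV→CYN→FYR: 0.7439 × 3.751 × 0.3018 = 0.84213
Maximum is JLT→CYN→FYR→JLT at 0.8826; no arbitrage — every cycle loses value.

0.8826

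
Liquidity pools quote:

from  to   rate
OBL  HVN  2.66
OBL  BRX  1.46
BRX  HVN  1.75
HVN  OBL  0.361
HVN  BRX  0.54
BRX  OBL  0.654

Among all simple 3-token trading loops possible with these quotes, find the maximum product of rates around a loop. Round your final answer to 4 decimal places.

BRX→OBL→HVN→BRX: 0.654 × 2.66 × 0.54 = 0.93941
BRX→HVN→OBL→BRX: 1.75 × 0.361 × 1.46 = 0.92236
Maximum is BRX→OBL→HVN→BRX at 0.9394; no arbitrage — every cycle loses value.

0.9394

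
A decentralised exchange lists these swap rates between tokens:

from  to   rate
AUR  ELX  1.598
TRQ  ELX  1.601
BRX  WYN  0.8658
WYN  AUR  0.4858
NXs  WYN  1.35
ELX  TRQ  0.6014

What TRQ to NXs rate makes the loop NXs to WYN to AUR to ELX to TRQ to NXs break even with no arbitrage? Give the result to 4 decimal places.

1.5866

Known legs of the cycle: 1.35 × 0.4858 × 1.598 × 0.6014 = 0.630277026876
For no arbitrage the full-cycle product must be 1, so the missing rate is 1 / 0.630277026876 ≈ 1.586604.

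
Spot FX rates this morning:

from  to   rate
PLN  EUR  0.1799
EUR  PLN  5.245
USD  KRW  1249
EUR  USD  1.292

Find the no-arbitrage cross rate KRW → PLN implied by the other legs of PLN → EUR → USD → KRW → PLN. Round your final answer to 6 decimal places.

0.003445

Known legs of the cycle: 0.1799 × 1.292 × 1249 = 290.3060692
For no arbitrage the full-cycle product must be 1, so the missing rate is 1 / 290.3060692 ≈ 0.00344464.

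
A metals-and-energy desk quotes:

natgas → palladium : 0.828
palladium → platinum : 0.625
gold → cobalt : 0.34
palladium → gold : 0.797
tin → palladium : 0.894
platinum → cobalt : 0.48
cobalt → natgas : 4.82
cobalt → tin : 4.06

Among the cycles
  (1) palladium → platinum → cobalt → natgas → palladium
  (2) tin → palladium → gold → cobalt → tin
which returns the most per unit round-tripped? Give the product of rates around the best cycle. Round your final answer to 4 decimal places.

1.1973

(1) 0.625 × 0.48 × 4.82 × 0.828 = 1.19729
(2) 0.894 × 0.797 × 0.34 × 4.06 = 0.98356
Highest is cycle (1) at 1.1973 (>1, arbitrage).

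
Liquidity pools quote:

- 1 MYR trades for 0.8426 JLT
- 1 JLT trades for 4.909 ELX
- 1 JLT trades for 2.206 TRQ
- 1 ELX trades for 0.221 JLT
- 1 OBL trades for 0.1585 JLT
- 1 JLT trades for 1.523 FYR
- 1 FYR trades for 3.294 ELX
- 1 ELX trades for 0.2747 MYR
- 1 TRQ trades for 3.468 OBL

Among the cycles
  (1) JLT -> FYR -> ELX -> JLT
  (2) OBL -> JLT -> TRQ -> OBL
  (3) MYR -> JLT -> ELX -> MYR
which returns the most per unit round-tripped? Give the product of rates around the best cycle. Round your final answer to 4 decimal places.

(1) 1.523 × 3.294 × 0.221 = 1.10870
(2) 0.1585 × 2.206 × 3.468 = 1.21259
(3) 0.8426 × 4.909 × 0.2747 = 1.13625
Highest is cycle (2) at 1.2126 (>1, arbitrage).

1.2126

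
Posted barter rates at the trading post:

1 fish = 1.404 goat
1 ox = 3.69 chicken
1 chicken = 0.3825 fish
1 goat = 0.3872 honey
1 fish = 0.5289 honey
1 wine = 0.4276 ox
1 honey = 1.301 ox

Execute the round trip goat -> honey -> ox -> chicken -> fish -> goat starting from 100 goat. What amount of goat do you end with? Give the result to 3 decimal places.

99.825

100 goat × 0.3872 = 38.72 honey
38.72 honey × 1.301 = 50.37472 ox
50.37472 ox × 3.69 = 185.8827168 chicken
185.8827168 chicken × 0.3825 = 71.100139176 fish
71.100139176 fish × 1.404 = 99.824595403104 goat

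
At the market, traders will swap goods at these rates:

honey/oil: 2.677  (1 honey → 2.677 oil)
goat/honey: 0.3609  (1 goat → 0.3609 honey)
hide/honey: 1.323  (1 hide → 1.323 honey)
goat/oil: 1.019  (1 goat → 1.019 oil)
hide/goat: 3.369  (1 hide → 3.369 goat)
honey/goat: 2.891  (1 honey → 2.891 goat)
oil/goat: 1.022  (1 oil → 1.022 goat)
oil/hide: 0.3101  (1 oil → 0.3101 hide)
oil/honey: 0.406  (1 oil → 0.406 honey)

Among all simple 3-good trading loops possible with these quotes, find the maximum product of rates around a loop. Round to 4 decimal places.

honey→goat→oil→honey: 2.891 × 1.019 × 0.406 = 1.19605
honey→oil→hide→honey: 2.677 × 0.3101 × 1.323 = 1.09827
hide→goat→oil→hide: 3.369 × 1.019 × 0.3101 = 1.06458
honey→oil→goat→honey: 2.677 × 1.022 × 0.3609 = 0.98738
Maximum is honey→goat→oil→honey at 1.1960; arbitrage exists.

1.1960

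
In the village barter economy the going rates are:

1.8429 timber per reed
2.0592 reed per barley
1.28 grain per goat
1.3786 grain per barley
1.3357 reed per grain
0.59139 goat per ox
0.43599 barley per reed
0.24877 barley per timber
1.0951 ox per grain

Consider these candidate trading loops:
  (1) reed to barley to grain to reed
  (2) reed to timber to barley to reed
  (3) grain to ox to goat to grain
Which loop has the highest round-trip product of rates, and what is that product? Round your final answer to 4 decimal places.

(1) 0.43599 × 1.3786 × 1.3357 = 0.80283
(2) 1.8429 × 0.24877 × 2.0592 = 0.94406
(3) 1.0951 × 0.59139 × 1.28 = 0.82897
Highest is cycle (2) at 0.9441 (≤1, no arbitrage).

0.9441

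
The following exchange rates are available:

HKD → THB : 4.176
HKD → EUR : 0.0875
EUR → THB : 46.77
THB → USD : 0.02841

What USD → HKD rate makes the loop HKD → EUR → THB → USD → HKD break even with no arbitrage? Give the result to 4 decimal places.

8.6011

Known legs of the cycle: 0.0875 × 46.77 × 0.02841 = 0.11626437375
For no arbitrage the full-cycle product must be 1, so the missing rate is 1 / 0.11626437375 ≈ 8.601087.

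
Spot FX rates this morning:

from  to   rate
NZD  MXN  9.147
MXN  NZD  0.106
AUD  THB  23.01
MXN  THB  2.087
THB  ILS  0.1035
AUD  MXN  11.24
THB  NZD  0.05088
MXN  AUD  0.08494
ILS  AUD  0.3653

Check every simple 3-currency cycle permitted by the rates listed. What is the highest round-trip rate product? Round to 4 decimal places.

0.9713

NZD→MXN→THB→NZD: 9.147 × 2.087 × 0.05088 = 0.97129
THB→ILS→AUD→THB: 0.1035 × 0.3653 × 23.01 = 0.86997
Maximum is NZD→MXN→THB→NZD at 0.9713; no arbitrage — every cycle loses value.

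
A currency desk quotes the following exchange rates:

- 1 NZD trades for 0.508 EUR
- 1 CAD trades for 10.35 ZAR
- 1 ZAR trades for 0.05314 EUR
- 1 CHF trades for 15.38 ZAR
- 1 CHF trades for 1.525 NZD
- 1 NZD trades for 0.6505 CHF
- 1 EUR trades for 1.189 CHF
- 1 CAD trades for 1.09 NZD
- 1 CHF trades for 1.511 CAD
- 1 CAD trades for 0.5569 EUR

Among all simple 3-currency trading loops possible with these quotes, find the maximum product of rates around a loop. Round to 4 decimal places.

1.0714

CAD→NZD→CHF→CAD: 1.09 × 0.6505 × 1.511 = 1.07137
CAD→EUR→CHF→CAD: 0.5569 × 1.189 × 1.511 = 1.00051
ZAR→EUR→CHF→ZAR: 0.05314 × 1.189 × 15.38 = 0.97176
NZD→EUR→CHF→NZD: 0.508 × 1.189 × 1.525 = 0.92112
Maximum is CAD→NZD→CHF→CAD at 1.0714; arbitrage exists.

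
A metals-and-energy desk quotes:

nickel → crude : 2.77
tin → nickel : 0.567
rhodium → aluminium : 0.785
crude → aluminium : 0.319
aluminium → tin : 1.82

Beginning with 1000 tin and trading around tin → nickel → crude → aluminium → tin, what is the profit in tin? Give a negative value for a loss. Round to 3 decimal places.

1000 tin × 0.567 = 567 nickel
567 nickel × 2.77 = 1570.59 crude
1570.59 crude × 0.319 = 501.01821 aluminium
501.01821 aluminium × 1.82 = 911.8531422 tin
Net change: 911.8531422 − 1000 = -88.1468578 tin

-88.147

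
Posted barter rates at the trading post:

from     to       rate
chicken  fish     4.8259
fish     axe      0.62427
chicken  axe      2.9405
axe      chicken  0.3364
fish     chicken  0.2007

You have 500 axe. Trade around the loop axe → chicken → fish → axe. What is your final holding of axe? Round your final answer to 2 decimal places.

500 axe × 0.3364 = 168.2 chicken
168.2 chicken × 4.8259 = 811.71638 fish
811.71638 fish × 0.62427 = 506.7301845426 axe

506.73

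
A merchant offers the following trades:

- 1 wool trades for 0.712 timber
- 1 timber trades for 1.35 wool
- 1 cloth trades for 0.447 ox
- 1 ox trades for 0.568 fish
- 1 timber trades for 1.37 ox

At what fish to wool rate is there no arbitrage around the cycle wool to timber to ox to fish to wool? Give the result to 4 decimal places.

Known legs of the cycle: 0.712 × 1.37 × 0.568 = 0.55404992
For no arbitrage the full-cycle product must be 1, so the missing rate is 1 / 0.55404992 ≈ 1.804892.

1.8049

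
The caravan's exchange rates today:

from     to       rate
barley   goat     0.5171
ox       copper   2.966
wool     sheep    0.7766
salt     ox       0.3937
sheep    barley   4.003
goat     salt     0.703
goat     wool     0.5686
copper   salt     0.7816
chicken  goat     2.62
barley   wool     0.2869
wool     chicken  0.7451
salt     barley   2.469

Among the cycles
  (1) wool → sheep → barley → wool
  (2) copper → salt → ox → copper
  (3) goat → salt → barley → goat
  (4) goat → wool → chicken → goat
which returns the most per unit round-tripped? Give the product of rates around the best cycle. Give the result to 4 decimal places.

(1) 0.7766 × 4.003 × 0.2869 = 0.89189
(2) 0.7816 × 0.3937 × 2.966 = 0.91269
(3) 0.703 × 2.469 × 0.5171 = 0.89753
(4) 0.5686 × 0.7451 × 2.62 = 1.11000
Highest is cycle (4) at 1.1100 (>1, arbitrage).

1.1100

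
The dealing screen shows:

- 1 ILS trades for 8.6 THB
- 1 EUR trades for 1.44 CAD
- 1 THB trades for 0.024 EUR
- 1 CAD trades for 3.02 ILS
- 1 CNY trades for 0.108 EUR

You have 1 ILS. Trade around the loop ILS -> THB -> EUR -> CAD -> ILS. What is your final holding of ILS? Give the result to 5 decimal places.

0.89759

1 ILS × 8.6 = 8.6 THB
8.6 THB × 0.024 = 0.2064 EUR
0.2064 EUR × 1.44 = 0.297216 CAD
0.297216 CAD × 3.02 = 0.89759232 ILS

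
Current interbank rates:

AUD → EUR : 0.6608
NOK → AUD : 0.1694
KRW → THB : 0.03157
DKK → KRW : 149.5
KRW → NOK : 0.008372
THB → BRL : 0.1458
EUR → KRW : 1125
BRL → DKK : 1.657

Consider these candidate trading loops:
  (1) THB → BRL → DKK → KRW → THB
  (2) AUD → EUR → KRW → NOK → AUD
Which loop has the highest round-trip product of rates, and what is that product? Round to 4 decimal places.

1.1402

(1) 0.1458 × 1.657 × 149.5 × 0.03157 = 1.14024
(2) 0.6608 × 1125 × 0.008372 × 0.1694 = 1.05430
Highest is cycle (1) at 1.1402 (>1, arbitrage).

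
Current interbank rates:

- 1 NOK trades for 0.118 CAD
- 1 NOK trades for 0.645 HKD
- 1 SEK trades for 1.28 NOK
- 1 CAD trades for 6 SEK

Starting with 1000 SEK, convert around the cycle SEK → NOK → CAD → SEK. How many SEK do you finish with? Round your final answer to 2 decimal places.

1000 SEK × 1.28 = 1280 NOK
1280 NOK × 0.118 = 151.04 CAD
151.04 CAD × 6 = 906.24 SEK

906.24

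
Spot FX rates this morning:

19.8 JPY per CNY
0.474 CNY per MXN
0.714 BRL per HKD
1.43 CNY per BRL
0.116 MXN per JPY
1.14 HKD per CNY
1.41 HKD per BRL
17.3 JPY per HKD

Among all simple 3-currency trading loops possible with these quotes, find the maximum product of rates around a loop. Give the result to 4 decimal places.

HKD→BRL→CNY→HKD: 0.714 × 1.43 × 1.14 = 1.16396
MXN→CNY→JPY→MXN: 0.474 × 19.8 × 0.116 = 1.08868
Maximum is HKD→BRL→CNY→HKD at 1.1640; arbitrage exists.

1.1640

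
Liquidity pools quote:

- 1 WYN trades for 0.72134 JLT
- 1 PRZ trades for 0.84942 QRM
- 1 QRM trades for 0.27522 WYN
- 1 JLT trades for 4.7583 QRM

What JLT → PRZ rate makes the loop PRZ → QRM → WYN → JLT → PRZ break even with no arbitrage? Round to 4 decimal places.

Known legs of the cycle: 0.84942 × 0.27522 × 0.72134 = 0.168632969807016
For no arbitrage the full-cycle product must be 1, so the missing rate is 1 / 0.168632969807016 ≈ 5.930038.

5.9300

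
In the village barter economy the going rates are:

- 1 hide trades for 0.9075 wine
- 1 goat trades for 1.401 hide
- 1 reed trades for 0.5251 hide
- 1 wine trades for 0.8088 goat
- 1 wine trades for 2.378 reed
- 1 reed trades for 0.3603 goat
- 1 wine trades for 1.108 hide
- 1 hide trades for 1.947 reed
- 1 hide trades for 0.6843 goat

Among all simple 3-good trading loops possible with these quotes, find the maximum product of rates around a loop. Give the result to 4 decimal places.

1.1332

hide→wine→reed→hide: 0.9075 × 2.378 × 0.5251 = 1.13318
hide→wine→goat→hide: 0.9075 × 0.8088 × 1.401 = 1.02831
hide→reed→goat→hide: 1.947 × 0.3603 × 1.401 = 0.98281
Maximum is hide→wine→reed→hide at 1.1332; arbitrage exists.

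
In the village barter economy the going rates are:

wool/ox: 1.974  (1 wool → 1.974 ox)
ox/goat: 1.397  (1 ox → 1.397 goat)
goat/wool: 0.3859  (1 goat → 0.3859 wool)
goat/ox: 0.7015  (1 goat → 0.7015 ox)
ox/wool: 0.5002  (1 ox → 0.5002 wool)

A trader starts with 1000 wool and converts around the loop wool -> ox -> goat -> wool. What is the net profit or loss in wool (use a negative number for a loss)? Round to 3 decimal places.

1000 wool × 1.974 = 1974 ox
1974 ox × 1.397 = 2757.678 goat
2757.678 goat × 0.3859 = 1064.1879402 wool
Net change: 1064.1879402 − 1000 = 64.1879402 wool

64.188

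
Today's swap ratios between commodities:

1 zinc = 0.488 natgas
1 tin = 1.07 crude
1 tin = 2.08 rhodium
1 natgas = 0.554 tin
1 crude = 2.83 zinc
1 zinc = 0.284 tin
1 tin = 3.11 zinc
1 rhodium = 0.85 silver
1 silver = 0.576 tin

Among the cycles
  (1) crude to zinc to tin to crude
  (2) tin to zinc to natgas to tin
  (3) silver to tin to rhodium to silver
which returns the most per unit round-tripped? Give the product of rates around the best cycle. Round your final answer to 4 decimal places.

(1) 2.83 × 0.284 × 1.07 = 0.85998
(2) 3.11 × 0.488 × 0.554 = 0.84079
(3) 0.576 × 2.08 × 0.85 = 1.01837
Highest is cycle (3) at 1.0184 (>1, arbitrage).

1.0184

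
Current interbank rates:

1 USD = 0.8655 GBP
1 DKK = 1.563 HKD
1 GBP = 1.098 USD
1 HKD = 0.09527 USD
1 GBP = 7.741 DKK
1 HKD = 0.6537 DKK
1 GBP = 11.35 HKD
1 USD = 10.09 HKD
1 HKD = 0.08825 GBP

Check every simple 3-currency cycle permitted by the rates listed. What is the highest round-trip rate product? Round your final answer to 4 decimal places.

HKD→GBP→DKK→HKD: 0.08825 × 7.741 × 1.563 = 1.06775
HKD→GBP→USD→HKD: 0.08825 × 1.098 × 10.09 = 0.97771
HKD→USD→GBP→HKD: 0.09527 × 0.8655 × 11.35 = 0.93588
Maximum is HKD→GBP→DKK→HKD at 1.0678; arbitrage exists.

1.0678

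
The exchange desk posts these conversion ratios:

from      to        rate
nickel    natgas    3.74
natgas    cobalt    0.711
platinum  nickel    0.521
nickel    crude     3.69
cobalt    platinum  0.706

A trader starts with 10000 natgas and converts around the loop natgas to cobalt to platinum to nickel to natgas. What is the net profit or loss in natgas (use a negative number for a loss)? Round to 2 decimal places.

-218.99

10000 natgas × 0.711 = 7110 cobalt
7110 cobalt × 0.706 = 5019.66 platinum
5019.66 platinum × 0.521 = 2615.24286 nickel
2615.24286 nickel × 3.74 = 9781.0082964 natgas
Net change: 9781.0082964 − 10000 = -218.9917036 natgas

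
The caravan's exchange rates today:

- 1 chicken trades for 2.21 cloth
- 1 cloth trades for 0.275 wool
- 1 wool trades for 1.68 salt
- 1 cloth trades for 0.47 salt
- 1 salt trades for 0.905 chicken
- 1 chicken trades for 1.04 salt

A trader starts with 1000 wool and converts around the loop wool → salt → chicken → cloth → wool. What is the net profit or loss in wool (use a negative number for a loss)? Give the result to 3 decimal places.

-75.977

1000 wool × 1.68 = 1680 salt
1680 salt × 0.905 = 1520.4 chicken
1520.4 chicken × 2.21 = 3360.084 cloth
3360.084 cloth × 0.275 = 924.0231 wool
Net change: 924.0231 − 1000 = -75.9769 wool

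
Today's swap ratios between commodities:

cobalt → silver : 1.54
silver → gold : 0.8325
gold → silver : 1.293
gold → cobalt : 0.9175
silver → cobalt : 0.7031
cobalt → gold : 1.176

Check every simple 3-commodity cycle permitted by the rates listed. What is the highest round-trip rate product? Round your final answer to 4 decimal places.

gold→cobalt→silver→gold: 0.9175 × 1.54 × 0.8325 = 1.17628
gold→silver→cobalt→gold: 1.293 × 0.7031 × 1.176 = 1.06911
Maximum is gold→cobalt→silver→gold at 1.1763; arbitrage exists.

1.1763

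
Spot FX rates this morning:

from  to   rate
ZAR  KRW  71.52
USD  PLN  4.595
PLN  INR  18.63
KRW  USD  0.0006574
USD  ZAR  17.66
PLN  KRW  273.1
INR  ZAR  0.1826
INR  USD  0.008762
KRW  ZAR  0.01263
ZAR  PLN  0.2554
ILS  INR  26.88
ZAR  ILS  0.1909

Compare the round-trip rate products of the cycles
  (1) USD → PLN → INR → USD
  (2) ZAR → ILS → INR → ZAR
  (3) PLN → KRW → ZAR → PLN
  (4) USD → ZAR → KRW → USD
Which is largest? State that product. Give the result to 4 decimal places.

0.9370

(1) 4.595 × 18.63 × 0.008762 = 0.75007
(2) 0.1909 × 26.88 × 0.1826 = 0.93699
(3) 273.1 × 0.01263 × 0.2554 = 0.88094
(4) 17.66 × 71.52 × 0.0006574 = 0.83032
Highest is cycle (2) at 0.9370 (≤1, no arbitrage).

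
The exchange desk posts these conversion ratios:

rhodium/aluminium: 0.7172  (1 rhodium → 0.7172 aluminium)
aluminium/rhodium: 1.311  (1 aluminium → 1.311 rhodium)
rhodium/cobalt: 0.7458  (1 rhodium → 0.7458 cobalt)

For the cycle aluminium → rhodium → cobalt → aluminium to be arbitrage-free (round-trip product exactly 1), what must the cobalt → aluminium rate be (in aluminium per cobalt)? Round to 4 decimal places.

1.0228

Known legs of the cycle: 1.311 × 0.7458 = 0.9777438
For no arbitrage the full-cycle product must be 1, so the missing rate is 1 / 0.9777438 ≈ 1.022763.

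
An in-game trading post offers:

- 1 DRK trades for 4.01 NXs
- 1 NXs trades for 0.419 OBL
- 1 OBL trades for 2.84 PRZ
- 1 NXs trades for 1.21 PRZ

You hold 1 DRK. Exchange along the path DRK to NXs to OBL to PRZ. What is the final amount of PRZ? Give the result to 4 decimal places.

4.7717

1 DRK × 4.01 = 4.01 NXs
4.01 NXs × 0.419 = 1.68019 OBL
1.68019 OBL × 2.84 = 4.7717396 PRZ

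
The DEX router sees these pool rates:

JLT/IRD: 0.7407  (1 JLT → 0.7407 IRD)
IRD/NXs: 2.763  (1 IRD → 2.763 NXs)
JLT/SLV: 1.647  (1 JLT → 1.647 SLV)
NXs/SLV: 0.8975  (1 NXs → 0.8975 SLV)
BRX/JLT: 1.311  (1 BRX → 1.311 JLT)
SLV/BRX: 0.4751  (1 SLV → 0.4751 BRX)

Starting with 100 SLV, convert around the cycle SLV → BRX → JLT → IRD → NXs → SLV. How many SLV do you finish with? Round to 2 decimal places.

114.41

100 SLV × 0.4751 = 47.51 BRX
47.51 BRX × 1.311 = 62.28561 JLT
62.28561 JLT × 0.7407 = 46.134951327 IRD
46.134951327 IRD × 2.763 = 127.470870516501 NXs
127.470870516501 NXs × 0.8975 = 114.4051062885596475 SLV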